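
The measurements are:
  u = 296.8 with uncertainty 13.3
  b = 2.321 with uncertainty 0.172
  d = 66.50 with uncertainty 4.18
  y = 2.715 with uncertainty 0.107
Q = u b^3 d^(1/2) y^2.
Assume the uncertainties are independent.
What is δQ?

Each factor contributes (exponent × relative error)² to (δQ/Q)²:
  (1·δu/u)² = (1×0.0448)² = 0.00201;  (3·δb/b)² = (3×0.0741)² = 0.0494;  (½·δd/d)² = (0.5×0.0629)² = 0.000988;  (2·δy/y)² = (2×0.0394)² = 0.00621
δQ/Q = √(0.0586) = 0.242
Q = 223100, so δQ = 0.242 × 223100 = 54000.

54000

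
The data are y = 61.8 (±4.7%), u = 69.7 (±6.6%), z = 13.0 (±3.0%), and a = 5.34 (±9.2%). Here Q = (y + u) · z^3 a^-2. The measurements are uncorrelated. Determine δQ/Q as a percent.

20.9%

Let w = y + u = 132. δw = √(δy² + δu²) = √(8.44 + 21.2) = 5.44, so δw/w = 0.0414.
Q is then a monomial in w, z, a:
δQ/Q = √((δw/w)² + (3·δz/z)² + (-2·δa/a)²) = √(0.00171 + 0.00810 + 0.0339) = 0.209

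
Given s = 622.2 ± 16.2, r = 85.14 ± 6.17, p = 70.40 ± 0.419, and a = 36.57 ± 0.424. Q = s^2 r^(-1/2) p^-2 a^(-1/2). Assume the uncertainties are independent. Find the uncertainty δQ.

Relative error in a monomial: (δQ/Q)² = Σ (nᵢ · δxᵢ/xᵢ)².
  (2·δs/s)² = (2×0.0260)² = 0.00271;  (−½·δr/r)² = (-0.5×0.0725)² = 0.00131;  (-2·δp/p)² = (-2×0.00595)² = 0.000142;  (−½·δa/a)² = (-0.5×0.0116)² = 3.36e-05
δQ/Q = √(0.00420) = 0.0648
Q = 1.400, so δQ = 0.0648 × 1.400 = 0.0907.

0.0907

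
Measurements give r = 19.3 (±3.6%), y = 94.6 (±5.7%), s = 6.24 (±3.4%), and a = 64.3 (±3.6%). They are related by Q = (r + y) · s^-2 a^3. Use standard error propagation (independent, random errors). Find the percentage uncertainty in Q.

Let u = r + y = 114. δu = √(δr² + δy²) = √(0.483 + 29.1) = 5.44, so δu/u = 0.0477.
Q is then a monomial in u, s, a:
δQ/Q = √((δu/u)² + (-2·δs/s)² + (3·δa/a)²) = √(0.00228 + 0.00462 + 0.0117) = 0.136

13.6%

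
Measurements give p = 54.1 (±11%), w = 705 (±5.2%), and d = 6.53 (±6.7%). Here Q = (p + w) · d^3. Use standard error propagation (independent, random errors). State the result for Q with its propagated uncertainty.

Let u = p + w = 759. δu = √(δp² + δw²) = √(35.4 + 1340) = 37.1, so δu/u = 0.0489.
Q is then a monomial in u, d:
δQ/Q = √((δu/u)² + (3·δd/d)²) = √(0.00239 + 0.0404) = 0.207
Q = 2.11e+05, so δQ = 0.207 × 2.11e+05 = 43700.

(2.11 ± 0.437) × 10^5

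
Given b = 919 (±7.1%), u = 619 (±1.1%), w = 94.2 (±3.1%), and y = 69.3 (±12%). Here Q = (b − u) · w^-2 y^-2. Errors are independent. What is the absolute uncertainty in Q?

2.33e-06

Let h = b − u = 300. δh = √(δb² + δu²) = √(4260 + 46.4) = 65.6, so δh/h = 0.219.
Q is then a monomial in h, w, y:
δQ/Q = √((δh/h)² + (-2·δw/w)² + (-2·δy/y)²) = √(0.0478 + 0.00384 + 0.0576) = 0.331
Q = 7.04e-06, so δQ = 0.331 × 7.04e-06 = 2.33e-06.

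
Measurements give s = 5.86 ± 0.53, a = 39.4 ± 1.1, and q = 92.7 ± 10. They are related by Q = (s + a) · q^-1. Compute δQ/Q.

Let u = s + a = 45.3. δu = √(δs² + δa²) = √(0.281 + 1.21) = 1.22, so δu/u = 0.0270.
Q is then a monomial in u, q:
δQ/Q = √((δu/u)² + (-1·δq/q)²) = √(0.000728 + 0.0116) = 0.111

0.111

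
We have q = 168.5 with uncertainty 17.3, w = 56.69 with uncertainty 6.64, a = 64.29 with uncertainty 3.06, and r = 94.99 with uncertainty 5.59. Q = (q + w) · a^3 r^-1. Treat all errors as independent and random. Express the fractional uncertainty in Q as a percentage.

17.5%

Let u = q + w = 225.2. δu = √(δq² + δw²) = √(299 + 44.1) = 18.5, so δu/u = 0.0823.
Q is then a monomial in u, a, r:
δQ/Q = √((δu/u)² + (3·δa/a)² + (-1·δr/r)²) = √(0.00677 + 0.0204 + 0.00346) = 0.175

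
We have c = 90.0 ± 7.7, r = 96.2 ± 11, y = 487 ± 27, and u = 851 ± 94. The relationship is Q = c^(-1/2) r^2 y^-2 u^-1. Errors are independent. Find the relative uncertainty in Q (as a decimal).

0.280

Q is a product of powers, so relative uncertainties combine in quadrature:
  (−½·δc/c)² = (-0.5×0.0856)² = 0.00183;  (2·δr/r)² = (2×0.114)² = 0.0523;  (-2·δy/y)² = (-2×0.0554)² = 0.0123;  (-1·δu/u)² = (-1×0.110)² = 0.0122
δQ/Q = √(0.0786) = 0.280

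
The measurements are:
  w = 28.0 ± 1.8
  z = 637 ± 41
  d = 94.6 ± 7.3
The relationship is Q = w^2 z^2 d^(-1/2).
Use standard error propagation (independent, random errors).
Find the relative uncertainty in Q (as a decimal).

0.186

For a monomial Q ∝ w^2, z^2, d^(-1/2), fractional errors add in quadrature:
  (2·δw/w)² = (2×0.0643)² = 0.0165;  (2·δz/z)² = (2×0.0644)² = 0.0166;  (−½·δd/d)² = (-0.5×0.0772)² = 0.00149
δQ/Q = √(0.0346) = 0.186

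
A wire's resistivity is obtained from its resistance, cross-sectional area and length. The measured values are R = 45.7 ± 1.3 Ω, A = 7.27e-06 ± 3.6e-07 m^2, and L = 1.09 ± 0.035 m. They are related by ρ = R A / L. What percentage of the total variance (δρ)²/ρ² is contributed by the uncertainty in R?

18.9%

(δρ/ρ)² = (1·δR/R)² + (1·δA/A)² + (-1·δL/L)²
  R term: (1×0.0284)² = 0.000809
  A term: (1×0.0495)² = 0.00245
  L term: (-1×0.0321)² = 0.00103
Total = 0.00429. Share from R = 0.000809/0.00429 = 0.189.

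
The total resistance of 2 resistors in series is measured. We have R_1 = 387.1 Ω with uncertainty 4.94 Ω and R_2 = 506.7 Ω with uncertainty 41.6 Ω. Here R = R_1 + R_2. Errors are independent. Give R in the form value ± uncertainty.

Each term contributes (cᵢ δxᵢ)² to (δR)²:
  (δR_1)² = 24.4;  (δR_2)² = 1730
δR = √(1750) = 41.9 Ω
R = 893.8 Ω.

893.8 ± 41.9 Ω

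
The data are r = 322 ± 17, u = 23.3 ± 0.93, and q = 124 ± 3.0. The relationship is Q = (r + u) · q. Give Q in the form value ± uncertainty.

Let w = r + u = 345. δw = √(δr² + δu²) = √(289 + 0.865) = 17.0, so δw/w = 0.0493.
Q is then a monomial in w, q:
δQ/Q = √((δw/w)² + (1·δq/q)²) = √(0.00243 + 0.000585) = 0.0549
Q = 42800, so δQ = 0.0549 × 42800 = 2350.

42800 ± 2350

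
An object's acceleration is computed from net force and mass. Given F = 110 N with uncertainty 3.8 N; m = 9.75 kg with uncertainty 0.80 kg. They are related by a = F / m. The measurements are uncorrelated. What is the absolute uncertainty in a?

1.00 m/s^2

Since a is a product/quotient, work with relative uncertainties:
  (1·δF/F)² = (1×0.0345)² = 0.00119;  (-1·δm/m)² = (-1×0.0821)² = 0.00673
δa/a = √(0.00793) = 0.0890
a = 11.3 m/s^2, so δa = 0.0890 × 11.3 = 1.00 m/s^2.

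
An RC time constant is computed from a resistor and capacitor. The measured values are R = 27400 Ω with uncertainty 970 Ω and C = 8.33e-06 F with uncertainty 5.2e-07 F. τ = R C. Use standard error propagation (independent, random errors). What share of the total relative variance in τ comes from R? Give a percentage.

24.3%

(δτ/τ)² = (1·δR/R)² + (1·δC/C)²
  R term: (1×0.0354)² = 0.00125
  C term: (1×0.0624)² = 0.00390
Total = 0.00515. Share from R = 0.00125/0.00515 = 0.243.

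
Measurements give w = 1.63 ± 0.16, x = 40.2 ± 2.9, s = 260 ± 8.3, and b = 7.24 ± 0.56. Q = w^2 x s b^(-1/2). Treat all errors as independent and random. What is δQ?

Since Q is a product/quotient, work with relative uncertainties:
  (2·δw/w)² = (2×0.0982)² = 0.0385;  (1·δx/x)² = (1×0.0721)² = 0.00520;  (1·δs/s)² = (1×0.0319)² = 0.00102;  (−½·δb/b)² = (-0.5×0.0773)² = 0.00150
δQ/Q = √(0.0463) = 0.215
Q = 10300, so δQ = 0.215 × 10300 = 2220.

2220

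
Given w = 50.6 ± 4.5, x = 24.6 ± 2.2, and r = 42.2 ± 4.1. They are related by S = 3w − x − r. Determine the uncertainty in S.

14.3

For a sum/difference, combine absolute errors in quadrature:
  (3·δw)² = 182;  (δx)² = 4.84;  (δr)² = 16.8
δS = √(204) = 14.3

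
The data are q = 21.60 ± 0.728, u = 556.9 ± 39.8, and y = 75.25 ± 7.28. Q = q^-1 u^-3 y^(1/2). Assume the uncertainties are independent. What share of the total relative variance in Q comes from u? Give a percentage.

(δQ/Q)² = (-1·δq/q)² + (-3·δu/u)² + (½·δy/y)²
  q term: (-1×0.0337)² = 0.00114
  u term: (-3×0.0715)² = 0.0460
  y term: (0.5×0.0967)² = 0.00234
Total = 0.0494. Share from u = 0.0460/0.0494 = 0.930.

93.0%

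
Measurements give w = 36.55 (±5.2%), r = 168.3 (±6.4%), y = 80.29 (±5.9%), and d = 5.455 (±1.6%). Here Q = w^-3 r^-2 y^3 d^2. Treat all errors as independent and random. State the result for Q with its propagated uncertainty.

Products/powers → add relative errors in quadrature, weighted by exponent:
  (-3·δw/w)² = (-3×0.0520)² = 0.0243;  (-2·δr/r)² = (-2×0.0640)² = 0.0164;  (3·δy/y)² = (3×0.0590)² = 0.0313;  (2·δd/d)² = (2×0.0160)² = 0.00102
δQ/Q = √(0.0731) = 0.270
Q = 0.01114, so δQ = 0.270 × 0.01114 = 0.00301.

0.01114 ± 0.00301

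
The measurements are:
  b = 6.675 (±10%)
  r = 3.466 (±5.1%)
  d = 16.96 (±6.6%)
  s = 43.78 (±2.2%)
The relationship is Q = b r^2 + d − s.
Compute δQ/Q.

Let p = b·r^2 = 80.19. δp/p = √((1·δb/b)² + (2·δr/r)²) = √(0.0100 + 0.0104) = 0.143, so δp = 11.5.
Q = p + d − s: δQ = √(δp² + δd² + δs²) = √(131 + 1.25 + 0.928) = 11.5
Q = 53.37, so δQ/Q = 11.5/53.37 = 0.216.

0.216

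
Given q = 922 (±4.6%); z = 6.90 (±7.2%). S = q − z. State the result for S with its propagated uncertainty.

915 ± 42.4

Each term contributes (cᵢ δxᵢ)² to (δS)²:
  (δq)² = 1800;  (δz)² = 0.247
δS = √(1800) = 42.4
S = 915.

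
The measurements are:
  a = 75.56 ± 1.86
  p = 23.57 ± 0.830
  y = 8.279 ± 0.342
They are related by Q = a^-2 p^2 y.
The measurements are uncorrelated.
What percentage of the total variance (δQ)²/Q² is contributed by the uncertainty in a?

(δQ/Q)² = (-2·δa/a)² + (2·δp/p)² + (1·δy/y)²
  a term: (-2×0.0246)² = 0.00242
  p term: (2×0.0352)² = 0.00496
  y term: (1×0.0413)² = 0.00171
Total = 0.00909. Share from a = 0.00242/0.00909 = 0.267.

26.7%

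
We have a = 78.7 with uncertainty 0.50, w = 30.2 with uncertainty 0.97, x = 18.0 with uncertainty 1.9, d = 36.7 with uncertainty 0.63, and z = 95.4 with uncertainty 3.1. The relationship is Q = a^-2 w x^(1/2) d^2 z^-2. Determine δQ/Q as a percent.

Since Q is a product/quotient, work with relative uncertainties:
  (-2·δa/a)² = (-2×0.00635)² = 0.000161;  (1·δw/w)² = (1×0.0321)² = 0.00103;  (½·δx/x)² = (0.5×0.106)² = 0.00279;  (2·δd/d)² = (2×0.0172)² = 0.00118;  (-2·δz/z)² = (-2×0.0325)² = 0.00422
δQ/Q = √(0.00938) = 0.0969

9.69%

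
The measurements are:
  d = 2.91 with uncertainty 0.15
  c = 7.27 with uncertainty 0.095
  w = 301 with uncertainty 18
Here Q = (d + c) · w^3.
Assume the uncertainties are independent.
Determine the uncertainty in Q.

Let u = d + c = 10.2. δu = √(δd² + δc²) = √(0.0225 + 0.00903) = 0.178, so δu/u = 0.0174.
Q is then a monomial in u, w:
δQ/Q = √((δu/u)² + (3·δw/w)²) = √(0.000304 + 0.0322) = 0.180
Q = 2.78e+08, so δQ = 0.180 × 2.78e+08 = 5e+07.

5e+07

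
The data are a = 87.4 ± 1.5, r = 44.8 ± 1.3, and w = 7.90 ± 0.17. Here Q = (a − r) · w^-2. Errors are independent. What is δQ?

0.0433

Let u = a − r = 42.6. δu = √(δa² + δr²) = √(2.25 + 1.69) = 1.98, so δu/u = 0.0466.
Q is then a monomial in u, w:
δQ/Q = √((δu/u)² + (-2·δw/w)²) = √(0.00217 + 0.00185) = 0.0634
Q = 0.683, so δQ = 0.0634 × 0.683 = 0.0433.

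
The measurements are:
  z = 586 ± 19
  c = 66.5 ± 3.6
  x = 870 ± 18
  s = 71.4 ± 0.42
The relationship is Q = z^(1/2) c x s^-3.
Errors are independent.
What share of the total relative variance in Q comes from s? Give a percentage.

7.92%

(δQ/Q)² = (½·δz/z)² + (1·δc/c)² + (1·δx/x)² + (-3·δs/s)²
  z term: (0.5×0.0324)² = 0.000263
  c term: (1×0.0541)² = 0.00293
  x term: (1×0.0207)² = 0.000428
  s term: (-3×0.00588)² = 0.000311
Total = 0.00393. Share from s = 0.000311/0.00393 = 0.0792.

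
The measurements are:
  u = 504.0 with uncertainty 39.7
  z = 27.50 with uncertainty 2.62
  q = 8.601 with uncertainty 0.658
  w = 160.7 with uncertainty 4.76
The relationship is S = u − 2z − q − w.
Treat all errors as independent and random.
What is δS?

Absolute uncertainties add in quadrature for a linear combination:
  (δu)² = 1580;  (2·δz)² = 27.5;  (δq)² = 0.433;  (δw)² = 22.7
δS = √(1630) = 40.3

40.3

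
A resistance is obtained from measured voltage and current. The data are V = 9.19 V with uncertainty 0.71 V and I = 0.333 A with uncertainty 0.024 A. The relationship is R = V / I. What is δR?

Each factor contributes (exponent × relative error)² to (δR/R)²:
  (1·δV/V)² = (1×0.0773)² = 0.00597;  (-1·δI/I)² = (-1×0.0721)² = 0.00519
δR/R = √(0.0112) = 0.106
R = 27.6 Ω, so δR = 0.106 × 27.6 = 2.92 Ω.

2.92 Ω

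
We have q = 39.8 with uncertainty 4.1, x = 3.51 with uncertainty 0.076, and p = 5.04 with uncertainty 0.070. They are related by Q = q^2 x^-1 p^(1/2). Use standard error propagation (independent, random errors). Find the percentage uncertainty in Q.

Products/powers → add relative errors in quadrature, weighted by exponent:
  (2·δq/q)² = (2×0.103)² = 0.0424;  (-1·δx/x)² = (-1×0.0217)² = 0.000469;  (½·δp/p)² = (0.5×0.0139)² = 4.82e-05
δQ/Q = √(0.0430) = 0.207

20.7%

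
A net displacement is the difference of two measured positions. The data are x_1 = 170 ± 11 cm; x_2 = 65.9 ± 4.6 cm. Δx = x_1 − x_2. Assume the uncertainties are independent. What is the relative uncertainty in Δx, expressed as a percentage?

Absolute uncertainties add in quadrature for a linear combination:
  (δx_1)² = 121;  (δx_2)² = 21.2
δΔx = √(142) = 11.9 cm
Δx = 104 cm, so δΔx/Δx = 11.9/104 = 0.115.

11.5%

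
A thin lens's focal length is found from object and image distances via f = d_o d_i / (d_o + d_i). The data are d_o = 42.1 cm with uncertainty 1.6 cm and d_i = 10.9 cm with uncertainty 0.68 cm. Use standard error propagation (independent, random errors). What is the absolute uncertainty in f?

∂f/∂d_o = (d_i/(d_o+d_i))² = 0.0423;  ∂f/∂d_i = (d_o/(d_o+d_i))² = 0.631
δf = √((∂f/∂d_o · δd_o)² + (∂f/∂d_i · δd_i)²) = √(0.00458 + 0.184) = 0.434 cm

0.434 cm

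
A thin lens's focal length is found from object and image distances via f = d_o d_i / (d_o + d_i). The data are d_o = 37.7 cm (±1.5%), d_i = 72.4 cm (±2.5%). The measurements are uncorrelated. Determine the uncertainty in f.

0.324 cm

∂f/∂d_o = (d_i/(d_o+d_i))² = 0.432;  ∂f/∂d_i = (d_o/(d_o+d_i))² = 0.117
δf = √((∂f/∂d_o · δd_o)² + (∂f/∂d_i · δd_i)²) = √(0.0598 + 0.0450) = 0.324 cm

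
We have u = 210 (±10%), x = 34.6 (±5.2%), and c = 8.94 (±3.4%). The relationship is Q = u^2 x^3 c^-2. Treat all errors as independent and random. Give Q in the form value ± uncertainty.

(2.29 ± 0.600) × 10^7

Since Q is a product/quotient, work with relative uncertainties:
  (2·δu/u)² = (2×0.100)² = 0.0400;  (3·δx/x)² = (3×0.0520)² = 0.0243;  (-2·δc/c)² = (-2×0.0340)² = 0.00462
δQ/Q = √(0.0690) = 0.263
Q = 2.29e+07, so δQ = 0.263 × 2.29e+07 = 6e+06.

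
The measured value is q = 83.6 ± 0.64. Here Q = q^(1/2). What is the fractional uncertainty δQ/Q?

Relative error in a monomial: (δQ/Q)² = Σ (nᵢ · δxᵢ/xᵢ)².
  (½·δq/q)² = (0.5×0.00766)² = 1.47e-05
δQ/Q = √(1.47e-05) = 0.00383

0.00383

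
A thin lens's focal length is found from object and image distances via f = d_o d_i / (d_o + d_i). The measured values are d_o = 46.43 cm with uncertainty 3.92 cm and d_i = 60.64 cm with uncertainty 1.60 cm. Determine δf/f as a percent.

4.92%

∂f/∂d_o = (d_i/(d_o+d_i))² = 0.321;  ∂f/∂d_i = (d_o/(d_o+d_i))² = 0.188
δf = √((∂f/∂d_o · δd_o)² + (∂f/∂d_i · δd_i)²) = √(1.58 + 0.0905) = 1.29 cm
f = 26.30 cm, so δf/f = 1.29/26.30 = 0.0492.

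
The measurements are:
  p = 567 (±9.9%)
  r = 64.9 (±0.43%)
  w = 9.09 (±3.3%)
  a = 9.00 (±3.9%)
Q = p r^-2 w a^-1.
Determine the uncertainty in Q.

Each factor contributes (exponent × relative error)² to (δQ/Q)²:
  (1·δp/p)² = (1×0.0990)² = 0.00980;  (-2·δr/r)² = (-2×0.00430)² = 7.4e-05;  (1·δw/w)² = (1×0.0330)² = 0.00109;  (-1·δa/a)² = (-1×0.0390)² = 0.00152
δQ/Q = √(0.0125) = 0.112
Q = 0.136, so δQ = 0.112 × 0.136 = 0.0152.

0.0152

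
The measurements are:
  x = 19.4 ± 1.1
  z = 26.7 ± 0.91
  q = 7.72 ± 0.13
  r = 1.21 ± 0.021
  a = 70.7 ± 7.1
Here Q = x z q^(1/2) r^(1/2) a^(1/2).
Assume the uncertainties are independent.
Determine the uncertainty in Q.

For a monomial Q ∝ x, z, q^(1/2), r^(1/2), a^(1/2), fractional errors add in quadrature:
  (1·δx/x)² = (1×0.0567)² = 0.00322;  (1·δz/z)² = (1×0.0341)² = 0.00116;  (½·δq/q)² = (0.5×0.0168)² = 7.09e-05;  (½·δr/r)² = (0.5×0.0174)² = 7.53e-05;  (½·δa/a)² = (0.5×0.100)² = 0.00252
δQ/Q = √(0.00704) = 0.0839
Q = 13300, so δQ = 0.0839 × 13300 = 1120.

1120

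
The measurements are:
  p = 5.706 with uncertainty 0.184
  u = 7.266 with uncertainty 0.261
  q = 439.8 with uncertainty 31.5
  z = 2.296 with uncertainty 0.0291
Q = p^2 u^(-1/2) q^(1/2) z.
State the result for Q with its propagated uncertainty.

For a monomial Q ∝ p^2, u^(-1/2), q^(1/2), z, fractional errors add in quadrature:
  (2·δp/p)² = (2×0.0322)² = 0.00416;  (−½·δu/u)² = (-0.5×0.0359)² = 0.000323;  (½·δq/q)² = (0.5×0.0716)² = 0.00128;  (1·δz/z)² = (1×0.0127)² = 0.000161
δQ/Q = √(0.00593) = 0.0770
Q = 581.6, so δQ = 0.0770 × 581.6 = 44.8.

581.6 ± 44.8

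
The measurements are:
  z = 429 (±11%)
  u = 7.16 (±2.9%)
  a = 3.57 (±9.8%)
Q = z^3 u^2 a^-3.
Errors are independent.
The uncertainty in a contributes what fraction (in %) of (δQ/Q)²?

43.5%

(δQ/Q)² = (3·δz/z)² + (2·δu/u)² + (-3·δa/a)²
  z term: (3×0.110)² = 0.109
  u term: (2×0.0290)² = 0.00336
  a term: (-3×0.0980)² = 0.0864
Total = 0.199. Share from a = 0.0864/0.199 = 0.435.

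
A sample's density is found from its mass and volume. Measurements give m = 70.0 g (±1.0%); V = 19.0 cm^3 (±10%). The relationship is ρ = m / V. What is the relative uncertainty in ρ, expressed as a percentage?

10.0%

Each factor contributes (exponent × relative error)² to (δρ/ρ)²:
  (1·δm/m)² = (1×0.0100)² = 0.000100;  (-1·δV/V)² = (-1×0.100)² = 0.0100
δρ/ρ = √(0.0101) = 0.100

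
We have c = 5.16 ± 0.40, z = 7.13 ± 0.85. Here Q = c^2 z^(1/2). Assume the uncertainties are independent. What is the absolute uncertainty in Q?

11.8

Products/powers → add relative errors in quadrature, weighted by exponent:
  (2·δc/c)² = (2×0.0775)² = 0.0240;  (½·δz/z)² = (0.5×0.119)² = 0.00355
δQ/Q = √(0.0276) = 0.166
Q = 71.1, so δQ = 0.166 × 71.1 = 11.8.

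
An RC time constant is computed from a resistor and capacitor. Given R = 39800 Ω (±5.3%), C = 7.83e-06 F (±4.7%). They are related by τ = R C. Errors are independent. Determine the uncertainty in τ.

0.0221 s

τ is a product of powers, so relative uncertainties combine in quadrature:
  (1·δR/R)² = (1×0.0530)² = 0.00281;  (1·δC/C)² = (1×0.0470)² = 0.00221
δτ/τ = √(0.00502) = 0.0708
τ = 0.312 s, so δτ = 0.0708 × 0.312 = 0.0221 s.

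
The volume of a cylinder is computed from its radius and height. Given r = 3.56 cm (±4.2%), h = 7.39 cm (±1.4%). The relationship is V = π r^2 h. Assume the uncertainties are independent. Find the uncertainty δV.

V is a product of powers, so relative uncertainties combine in quadrature:
  (2·δr/r)² = (2×0.0420)² = 0.00706;  (1·δh/h)² = (1×0.0140)² = 0.000196
δV/V = √(0.00725) = 0.0852
V = 294 cm^3, so δV = 0.0852 × 294 = 25.1 cm^3.

25.1 cm^3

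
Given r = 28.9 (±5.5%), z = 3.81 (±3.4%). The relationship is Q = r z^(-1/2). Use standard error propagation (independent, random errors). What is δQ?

0.852

Products/powers → add relative errors in quadrature, weighted by exponent:
  (1·δr/r)² = (1×0.0550)² = 0.00302;  (−½·δz/z)² = (-0.5×0.0340)² = 0.000289
δQ/Q = √(0.00331) = 0.0576
Q = 14.8, so δQ = 0.0576 × 14.8 = 0.852.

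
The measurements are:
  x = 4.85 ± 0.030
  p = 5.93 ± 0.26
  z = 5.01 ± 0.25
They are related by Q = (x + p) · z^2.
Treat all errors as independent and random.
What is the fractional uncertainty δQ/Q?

Let u = x + p = 10.8. δu = √(δx² + δp²) = √(0.000900 + 0.0676) = 0.262, so δu/u = 0.0243.
Q is then a monomial in u, z:
δQ/Q = √((δu/u)² + (2·δz/z)²) = √(0.000589 + 0.00996) = 0.103

0.103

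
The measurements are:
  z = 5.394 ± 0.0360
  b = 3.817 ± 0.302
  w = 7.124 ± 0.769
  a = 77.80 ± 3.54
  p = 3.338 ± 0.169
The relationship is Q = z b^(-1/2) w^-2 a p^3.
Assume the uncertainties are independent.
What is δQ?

Each factor contributes (exponent × relative error)² to (δQ/Q)²:
  (1·δz/z)² = (1×0.00667)² = 4.45e-05;  (−½·δb/b)² = (-0.5×0.0791)² = 0.00156;  (-2·δw/w)² = (-2×0.108)² = 0.0466;  (1·δa/a)² = (1×0.0455)² = 0.00207;  (3·δp/p)² = (3×0.0506)² = 0.0231
δQ/Q = √(0.0734) = 0.271
Q = 157.4, so δQ = 0.271 × 157.4 = 42.6.

42.6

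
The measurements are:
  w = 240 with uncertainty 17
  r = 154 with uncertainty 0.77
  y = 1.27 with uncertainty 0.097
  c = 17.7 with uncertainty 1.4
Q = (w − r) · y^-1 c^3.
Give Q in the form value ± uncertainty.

Let u = w − r = 86.0. δu = √(δw² + δr²) = √(289 + 0.593) = 17.0, so δu/u = 0.198.
Q is then a monomial in u, y, c:
δQ/Q = √((δu/u)² + (-1·δy/y)² + (3·δc/c)²) = √(0.0392 + 0.00583 + 0.0563) = 0.318
Q = 3.76e+05, so δQ = 0.318 × 3.76e+05 = 1.2e+05.

(3.76 ± 1.20) × 10^5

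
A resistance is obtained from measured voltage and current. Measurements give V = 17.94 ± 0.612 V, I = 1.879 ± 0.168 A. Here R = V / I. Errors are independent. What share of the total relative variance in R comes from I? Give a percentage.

(δR/R)² = (1·δV/V)² + (-1·δI/I)²
  V term: (1×0.0341)² = 0.00116
  I term: (-1×0.0894)² = 0.00799
Total = 0.00916. Share from I = 0.00799/0.00916 = 0.873.

87.3%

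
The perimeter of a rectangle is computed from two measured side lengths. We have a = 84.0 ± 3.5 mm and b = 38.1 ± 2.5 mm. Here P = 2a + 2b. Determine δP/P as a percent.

For a sum/difference, combine absolute errors in quadrature:
  (2·δa)² = 49.0;  (2·δb)² = 25.0
δP = √(74.0) = 8.60 mm
P = 244 mm, so δP/P = 8.60/244 = 0.0352.

3.52%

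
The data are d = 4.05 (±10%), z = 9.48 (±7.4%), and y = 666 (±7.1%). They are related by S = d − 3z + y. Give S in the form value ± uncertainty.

642 ± 47.3

Sums and differences: (δS)² = Σ (cᵢ δxᵢ)².
  (δd)² = 0.164;  (3·δz)² = 4.43;  (δy)² = 2240
δS = √(2240) = 47.3
S = 642.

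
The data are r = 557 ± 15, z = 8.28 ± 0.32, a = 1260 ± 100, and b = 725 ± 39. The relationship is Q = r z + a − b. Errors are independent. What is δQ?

Let p = r·z = 4610. δp/p = √((1·δr/r)² + (1·δz/z)²) = √(0.000725 + 0.00149) = 0.0471, so δp = 217.
Q = p + a − b: δQ = √(δp² + δa² + δb²) = √(47200 + 10000 + 1520) = 242

242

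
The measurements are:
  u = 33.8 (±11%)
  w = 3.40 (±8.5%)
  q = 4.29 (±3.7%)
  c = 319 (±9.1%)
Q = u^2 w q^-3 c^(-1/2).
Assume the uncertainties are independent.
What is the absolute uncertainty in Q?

0.729

Q is a product of powers, so relative uncertainties combine in quadrature:
  (2·δu/u)² = (2×0.110)² = 0.0484;  (1·δw/w)² = (1×0.0850)² = 0.00723;  (-3·δq/q)² = (-3×0.0370)² = 0.0123;  (−½·δc/c)² = (-0.5×0.0910)² = 0.00207
δQ/Q = √(0.0700) = 0.265
Q = 2.75, so δQ = 0.265 × 2.75 = 0.729.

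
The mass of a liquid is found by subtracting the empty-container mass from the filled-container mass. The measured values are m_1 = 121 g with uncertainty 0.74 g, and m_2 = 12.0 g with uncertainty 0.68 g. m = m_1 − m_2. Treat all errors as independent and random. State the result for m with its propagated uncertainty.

109 ± 1.00 g

m is a linear combination, so absolute uncertainties add in quadrature:
  (δm_1)² = 0.548;  (δm_2)² = 0.462
δm = √(1.01) = 1.00 g
m = 109 g.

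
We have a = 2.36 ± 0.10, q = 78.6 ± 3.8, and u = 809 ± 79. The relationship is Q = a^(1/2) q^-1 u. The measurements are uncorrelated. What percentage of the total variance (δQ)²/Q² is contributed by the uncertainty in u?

77.4%

(δQ/Q)² = (½·δa/a)² + (-1·δq/q)² + (1·δu/u)²
  a term: (0.5×0.0424)² = 0.000449
  q term: (-1×0.0483)² = 0.00234
  u term: (1×0.0977)² = 0.00954
Total = 0.0123. Share from u = 0.00954/0.0123 = 0.774.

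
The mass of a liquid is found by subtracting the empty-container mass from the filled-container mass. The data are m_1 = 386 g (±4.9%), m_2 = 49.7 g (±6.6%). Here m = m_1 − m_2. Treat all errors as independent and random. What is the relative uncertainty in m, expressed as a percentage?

For a sum/difference, combine absolute errors in quadrature:
  (δm_1)² = 358;  (δm_2)² = 10.8
δm = √(368) = 19.2 g
m = 336 g, so δm/m = 19.2/336 = 0.0571.

5.71%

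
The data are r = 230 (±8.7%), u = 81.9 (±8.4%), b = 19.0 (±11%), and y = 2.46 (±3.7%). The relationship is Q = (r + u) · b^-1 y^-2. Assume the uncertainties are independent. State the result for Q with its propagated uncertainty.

Let w = r + u = 312. δw = √(δr² + δu²) = √(400 + 47.3) = 21.2, so δw/w = 0.0678.
Q is then a monomial in w, b, y:
δQ/Q = √((δw/w)² + (-1·δb/b)² + (-2·δy/y)²) = √(0.00460 + 0.0121 + 0.00548) = 0.149
Q = 2.71, so δQ = 0.149 × 2.71 = 0.404.

2.71 ± 0.404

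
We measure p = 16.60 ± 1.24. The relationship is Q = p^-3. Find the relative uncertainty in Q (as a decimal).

Relative error in a monomial: (δQ/Q)² = Σ (nᵢ · δxᵢ/xᵢ)².
  (-3·δp/p)² = (-3×0.0747)² = 0.0502
δQ/Q = √(0.0502) = 0.224

0.224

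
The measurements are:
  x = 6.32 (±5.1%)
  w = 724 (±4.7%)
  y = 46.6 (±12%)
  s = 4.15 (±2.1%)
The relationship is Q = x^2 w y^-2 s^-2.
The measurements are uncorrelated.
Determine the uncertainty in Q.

Relative error in a monomial: (δQ/Q)² = Σ (nᵢ · δxᵢ/xᵢ)².
  (2·δx/x)² = (2×0.0510)² = 0.0104;  (1·δw/w)² = (1×0.0470)² = 0.00221;  (-2·δy/y)² = (-2×0.120)² = 0.0576;  (-2·δs/s)² = (-2×0.0210)² = 0.00176
δQ/Q = √(0.0720) = 0.268
Q = 0.773, so δQ = 0.268 × 0.773 = 0.207.

0.207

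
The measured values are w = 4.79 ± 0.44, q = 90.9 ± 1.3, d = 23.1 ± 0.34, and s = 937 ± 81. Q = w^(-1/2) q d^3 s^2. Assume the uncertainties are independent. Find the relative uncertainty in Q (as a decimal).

0.185

Each factor contributes (exponent × relative error)² to (δQ/Q)²:
  (−½·δw/w)² = (-0.5×0.0919)² = 0.00211;  (1·δq/q)² = (1×0.0143)² = 0.000205;  (3·δd/d)² = (3×0.0147)² = 0.00195;  (2·δs/s)² = (2×0.0864)² = 0.0299
δQ/Q = √(0.0342) = 0.185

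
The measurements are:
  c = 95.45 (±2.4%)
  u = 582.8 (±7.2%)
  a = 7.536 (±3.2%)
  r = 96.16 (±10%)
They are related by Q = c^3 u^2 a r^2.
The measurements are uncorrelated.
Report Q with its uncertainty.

(2.058 ± 0.533) × 10^16

Products/powers → add relative errors in quadrature, weighted by exponent:
  (3·δc/c)² = (3×0.0240)² = 0.00518;  (2·δu/u)² = (2×0.0720)² = 0.0207;  (1·δa/a)² = (1×0.0320)² = 0.00102;  (2·δr/r)² = (2×0.100)² = 0.0400
δQ/Q = √(0.0669) = 0.259
Q = 2.058e+16, so δQ = 0.259 × 2.058e+16 = 5.33e+15.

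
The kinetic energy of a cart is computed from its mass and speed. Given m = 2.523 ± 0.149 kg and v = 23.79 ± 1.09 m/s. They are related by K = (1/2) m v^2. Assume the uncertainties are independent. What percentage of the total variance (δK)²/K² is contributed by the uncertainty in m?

29.3%

(δK/K)² = (1·δm/m)² + (2·δv/v)²
  m term: (1×0.0591)² = 0.00349
  v term: (2×0.0458)² = 0.00840
Total = 0.0119. Share from m = 0.00349/0.0119 = 0.293.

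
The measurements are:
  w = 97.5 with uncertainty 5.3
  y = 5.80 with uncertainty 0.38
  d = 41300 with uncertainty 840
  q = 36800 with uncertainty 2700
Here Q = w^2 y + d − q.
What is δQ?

Let p = w^2·y = 55100. δp/p = √((2·δw/w)² + (1·δy/y)²) = √(0.0118 + 0.00429) = 0.127, so δp = 7000.
Q = p + d − q: δQ = √(δp² + δd² + δq²) = √(4.9e+07 + 7.06e+05 + 7.29e+06) = 7550

7550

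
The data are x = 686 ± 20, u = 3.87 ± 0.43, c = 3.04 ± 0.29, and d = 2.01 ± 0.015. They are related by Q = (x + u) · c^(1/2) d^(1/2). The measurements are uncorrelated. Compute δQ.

Let w = x + u = 690. δw = √(δx² + δu²) = √(400 + 0.185) = 20.0, so δw/w = 0.0290.
Q is then a monomial in w, c, d:
δQ/Q = √((δw/w)² + (½·δc/c)² + (½·δd/d)²) = √(0.000841 + 0.00228 + 1.39e-05) = 0.0559
Q = 1710, so δQ = 0.0559 × 1710 = 95.4.

95.4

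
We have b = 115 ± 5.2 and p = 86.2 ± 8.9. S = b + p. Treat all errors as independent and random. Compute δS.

For a sum/difference, combine absolute errors in quadrature:
  (δb)² = 27.0;  (δp)² = 79.2
δS = √(106) = 10.3

10.3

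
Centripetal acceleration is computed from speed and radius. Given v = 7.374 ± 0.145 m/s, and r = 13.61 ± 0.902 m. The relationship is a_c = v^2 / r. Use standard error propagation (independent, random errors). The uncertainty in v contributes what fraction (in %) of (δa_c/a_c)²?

26.0%

(δa_c/a_c)² = (2·δv/v)² + (-1·δr/r)²
  v term: (2×0.0197)² = 0.00155
  r term: (-1×0.0663)² = 0.00439
Total = 0.00594. Share from v = 0.00155/0.00594 = 0.260.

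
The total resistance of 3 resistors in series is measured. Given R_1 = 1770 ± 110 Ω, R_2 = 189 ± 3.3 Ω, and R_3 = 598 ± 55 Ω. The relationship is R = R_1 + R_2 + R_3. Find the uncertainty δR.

Each term contributes (cᵢ δxᵢ)² to (δR)²:
  (δR_1)² = 12100;  (δR_2)² = 10.9;  (δR_3)² = 3020
δR = √(15100) = 123 Ω

123 Ω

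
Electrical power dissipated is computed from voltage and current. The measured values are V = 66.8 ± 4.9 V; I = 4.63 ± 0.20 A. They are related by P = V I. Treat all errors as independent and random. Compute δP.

Since P is a product/quotient, work with relative uncertainties:
  (1·δV/V)² = (1×0.0734)² = 0.00538;  (1·δI/I)² = (1×0.0432)² = 0.00187
δP/P = √(0.00725) = 0.0851
P = 309 W, so δP = 0.0851 × 309 = 26.3 W.

26.3 W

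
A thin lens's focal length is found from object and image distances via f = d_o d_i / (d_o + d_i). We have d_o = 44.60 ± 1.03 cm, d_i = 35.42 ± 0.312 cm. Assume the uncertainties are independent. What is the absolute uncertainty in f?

∂f/∂d_o = (d_i/(d_o+d_i))² = 0.196;  ∂f/∂d_i = (d_o/(d_o+d_i))² = 0.311
δf = √((∂f/∂d_o · δd_o)² + (∂f/∂d_i · δd_i)²) = √(0.0407 + 0.00939) = 0.224 cm

0.224 cm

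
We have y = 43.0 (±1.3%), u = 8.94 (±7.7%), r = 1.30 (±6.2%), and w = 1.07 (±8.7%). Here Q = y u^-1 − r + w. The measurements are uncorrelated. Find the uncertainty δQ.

0.395

Let p = y·u^-1 = 4.81. δp/p = √((1·δy/y)² + (-1·δu/u)²) = √(0.000169 + 0.00593) = 0.0781, so δp = 0.376.
Q = p − r + w: δQ = √(δp² + δr² + δw²) = √(0.141 + 0.00650 + 0.00867) = 0.395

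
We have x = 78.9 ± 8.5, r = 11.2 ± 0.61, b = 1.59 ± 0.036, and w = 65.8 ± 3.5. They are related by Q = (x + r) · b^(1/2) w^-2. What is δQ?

0.00375

Let u = x + r = 90.1. δu = √(δx² + δr²) = √(72.2 + 0.372) = 8.52, so δu/u = 0.0946.
Q is then a monomial in u, b, w:
δQ/Q = √((δu/u)² + (½·δb/b)² + (-2·δw/w)²) = √(0.00895 + 0.000128 + 0.0113) = 0.143
Q = 0.0262, so δQ = 0.143 × 0.0262 = 0.00375.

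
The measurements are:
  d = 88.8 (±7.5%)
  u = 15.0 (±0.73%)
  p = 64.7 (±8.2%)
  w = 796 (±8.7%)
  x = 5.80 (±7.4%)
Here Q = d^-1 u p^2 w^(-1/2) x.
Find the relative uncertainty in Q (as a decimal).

Each factor contributes (exponent × relative error)² to (δQ/Q)²:
  (-1·δd/d)² = (-1×0.0750)² = 0.00562;  (1·δu/u)² = (1×0.00730)² = 5.33e-05;  (2·δp/p)² = (2×0.0820)² = 0.0269;  (−½·δw/w)² = (-0.5×0.0870)² = 0.00189;  (1·δx/x)² = (1×0.0740)² = 0.00548
δQ/Q = √(0.0399) = 0.200

0.200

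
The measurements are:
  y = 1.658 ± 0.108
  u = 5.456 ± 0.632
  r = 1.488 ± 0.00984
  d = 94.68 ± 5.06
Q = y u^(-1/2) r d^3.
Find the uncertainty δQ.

Q is a product of powers, so relative uncertainties combine in quadrature:
  (1·δy/y)² = (1×0.0651)² = 0.00424;  (−½·δu/u)² = (-0.5×0.116)² = 0.00335;  (1·δr/r)² = (1×0.00661)² = 4.37e-05;  (3·δd/d)² = (3×0.0534)² = 0.0257
δQ/Q = √(0.0333) = 0.183
Q = 896400, so δQ = 0.183 × 896400 = 1.64e+05.

1.64e+05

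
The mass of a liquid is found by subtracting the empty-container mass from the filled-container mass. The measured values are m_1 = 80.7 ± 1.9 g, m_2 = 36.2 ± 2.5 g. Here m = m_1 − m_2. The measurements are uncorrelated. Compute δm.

m is a linear combination, so absolute uncertainties add in quadrature:
  (δm_1)² = 3.61;  (δm_2)² = 6.25
δm = √(9.86) = 3.14 g

3.14 g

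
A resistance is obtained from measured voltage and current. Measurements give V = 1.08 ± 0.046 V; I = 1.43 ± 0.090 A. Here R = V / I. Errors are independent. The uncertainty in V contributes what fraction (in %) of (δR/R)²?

(δR/R)² = (1·δV/V)² + (-1·δI/I)²
  V term: (1×0.0426)² = 0.00181
  I term: (-1×0.0629)² = 0.00396
Total = 0.00578. Share from V = 0.00181/0.00578 = 0.314.

31.4%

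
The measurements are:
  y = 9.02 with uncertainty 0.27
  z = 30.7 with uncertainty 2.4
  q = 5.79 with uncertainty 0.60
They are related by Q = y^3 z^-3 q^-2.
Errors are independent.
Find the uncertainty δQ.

0.000246

Each factor contributes (exponent × relative error)² to (δQ/Q)²:
  (3·δy/y)² = (3×0.0299)² = 0.00806;  (-3·δz/z)² = (-3×0.0782)² = 0.0550;  (-2·δq/q)² = (-2×0.104)² = 0.0430
δQ/Q = √(0.106) = 0.326
Q = 0.000757, so δQ = 0.326 × 0.000757 = 0.000246.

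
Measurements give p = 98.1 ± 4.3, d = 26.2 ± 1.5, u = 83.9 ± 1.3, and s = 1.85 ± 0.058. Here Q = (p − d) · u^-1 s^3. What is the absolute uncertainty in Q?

0.621

Let w = p − d = 71.9. δw = √(δp² + δd²) = √(18.5 + 2.25) = 4.55, so δw/w = 0.0633.
Q is then a monomial in w, u, s:
δQ/Q = √((δw/w)² + (-1·δu/u)² + (3·δs/s)²) = √(0.00401 + 0.000240 + 0.00885) = 0.114
Q = 5.43, so δQ = 0.114 × 5.43 = 0.621.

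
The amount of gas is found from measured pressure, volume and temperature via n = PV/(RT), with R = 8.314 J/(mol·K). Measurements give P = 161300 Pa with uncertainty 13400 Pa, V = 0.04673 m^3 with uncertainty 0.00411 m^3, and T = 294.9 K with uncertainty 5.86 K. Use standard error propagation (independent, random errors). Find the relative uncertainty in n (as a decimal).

0.123

Products/powers → add relative errors in quadrature, weighted by exponent:
  (1·δP/P)² = (1×0.0831)² = 0.00690;  (1·δV/V)² = (1×0.0880)² = 0.00774;  (-1·δT/T)² = (-1×0.0199)² = 0.000395
δn/n = √(0.0150) = 0.123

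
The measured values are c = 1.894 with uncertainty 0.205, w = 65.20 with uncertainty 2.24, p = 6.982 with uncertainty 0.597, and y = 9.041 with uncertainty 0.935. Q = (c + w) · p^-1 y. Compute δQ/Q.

Let u = c + w = 67.09. δu = √(δc² + δw²) = √(0.0420 + 5.02) = 2.25, so δu/u = 0.0335.
Q is then a monomial in u, p, y:
δQ/Q = √((δu/u)² + (-1·δp/p)² + (1·δy/y)²) = √(0.00112 + 0.00731 + 0.0107) = 0.138

0.138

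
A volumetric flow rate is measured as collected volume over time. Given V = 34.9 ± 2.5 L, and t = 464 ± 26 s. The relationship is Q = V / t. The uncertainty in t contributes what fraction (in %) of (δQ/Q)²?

(δQ/Q)² = (1·δV/V)² + (-1·δt/t)²
  V term: (1×0.0716)² = 0.00513
  t term: (-1×0.0560)² = 0.00314
Total = 0.00827. Share from t = 0.00314/0.00827 = 0.380.

38.0%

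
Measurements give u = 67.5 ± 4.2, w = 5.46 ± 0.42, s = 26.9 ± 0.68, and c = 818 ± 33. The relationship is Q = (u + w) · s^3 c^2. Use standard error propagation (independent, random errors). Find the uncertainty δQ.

1.19e+11

Let h = u + w = 73.0. δh = √(δu² + δw²) = √(17.6 + 0.176) = 4.22, so δh/h = 0.0579.
Q is then a monomial in h, s, c:
δQ/Q = √((δh/h)² + (3·δs/s)² + (2·δc/c)²) = √(0.00335 + 0.00575 + 0.00651) = 0.125
Q = 9.5e+11, so δQ = 0.125 × 9.5e+11 = 1.19e+11.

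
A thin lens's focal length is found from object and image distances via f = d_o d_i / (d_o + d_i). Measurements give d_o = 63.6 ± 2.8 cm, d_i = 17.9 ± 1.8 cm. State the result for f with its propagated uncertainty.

∂f/∂d_o = (d_i/(d_o+d_i))² = 0.0482;  ∂f/∂d_i = (d_o/(d_o+d_i))² = 0.609
δf = √((∂f/∂d_o · δd_o)² + (∂f/∂d_i · δd_i)²) = √(0.0182 + 1.20) = 1.10 cm
f = 14.0 cm.

14.0 ± 1.10 cm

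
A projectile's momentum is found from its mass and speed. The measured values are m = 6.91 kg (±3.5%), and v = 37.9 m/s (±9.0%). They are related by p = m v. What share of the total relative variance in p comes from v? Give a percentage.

(δp/p)² = (1·δm/m)² + (1·δv/v)²
  m term: (1×0.0350)² = 0.00123
  v term: (1×0.0900)² = 0.00810
Total = 0.00932. Share from v = 0.00810/0.00932 = 0.869.

86.9%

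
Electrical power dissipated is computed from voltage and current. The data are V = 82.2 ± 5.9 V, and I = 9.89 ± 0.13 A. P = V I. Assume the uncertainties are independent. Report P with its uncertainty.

813 ± 59.3 W

Products/powers → add relative errors in quadrature, weighted by exponent:
  (1·δV/V)² = (1×0.0718)² = 0.00515;  (1·δI/I)² = (1×0.0131)² = 0.000173
δP/P = √(0.00532) = 0.0730
P = 813 W, so δP = 0.0730 × 813 = 59.3 W.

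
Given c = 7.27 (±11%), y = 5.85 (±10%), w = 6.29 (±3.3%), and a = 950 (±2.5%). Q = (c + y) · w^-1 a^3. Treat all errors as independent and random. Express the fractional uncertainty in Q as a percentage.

Let u = c + y = 13.1. δu = √(δc² + δy²) = √(0.640 + 0.342) = 0.991, so δu/u = 0.0755.
Q is then a monomial in u, w, a:
δQ/Q = √((δu/u)² + (-1·δw/w)² + (3·δa/a)²) = √(0.00570 + 0.00109 + 0.00563) = 0.111

11.1%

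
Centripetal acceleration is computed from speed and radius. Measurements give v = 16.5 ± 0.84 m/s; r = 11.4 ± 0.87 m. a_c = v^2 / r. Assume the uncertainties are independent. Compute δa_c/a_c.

0.127

Products/powers → add relative errors in quadrature, weighted by exponent:
  (2·δv/v)² = (2×0.0509)² = 0.0104;  (-1·δr/r)² = (-1×0.0763)² = 0.00582
δa_c/a_c = √(0.0162) = 0.127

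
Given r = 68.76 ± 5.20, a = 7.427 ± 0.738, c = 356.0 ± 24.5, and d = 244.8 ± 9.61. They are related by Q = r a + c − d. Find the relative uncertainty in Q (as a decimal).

0.111

Let p = r·a = 510.7. δp/p = √((1·δr/r)² + (1·δa/a)²) = √(0.00572 + 0.00987) = 0.125, so δp = 63.8.
Q = p + c − d: δQ = √(δp² + δc² + δd²) = √(4070 + 600 + 92.4) = 69.0
Q = 621.9, so δQ/Q = 69.0/621.9 = 0.111.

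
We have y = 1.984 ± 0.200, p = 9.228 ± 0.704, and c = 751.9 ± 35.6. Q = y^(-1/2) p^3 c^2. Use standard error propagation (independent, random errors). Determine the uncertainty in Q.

Products/powers → add relative errors in quadrature, weighted by exponent:
  (−½·δy/y)² = (-0.5×0.101)² = 0.00254;  (3·δp/p)² = (3×0.0763)² = 0.0524;  (2·δc/c)² = (2×0.0473)² = 0.00897
δQ/Q = √(0.0639) = 0.253
Q = 3.154e+08, so δQ = 0.253 × 3.154e+08 = 7.97e+07.

7.97e+07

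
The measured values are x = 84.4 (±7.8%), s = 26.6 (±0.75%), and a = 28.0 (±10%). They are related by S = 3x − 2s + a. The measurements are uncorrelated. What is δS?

20.0

Absolute uncertainties add in quadrature for a linear combination:
  (3·δx)² = 390;  (2·δs)² = 0.159;  (δa)² = 7.84
δS = √(398) = 20.0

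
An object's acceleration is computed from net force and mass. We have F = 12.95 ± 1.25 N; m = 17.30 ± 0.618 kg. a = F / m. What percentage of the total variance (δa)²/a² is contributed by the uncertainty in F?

(δa/a)² = (1·δF/F)² + (-1·δm/m)²
  F term: (1×0.0965)² = 0.00932
  m term: (-1×0.0357)² = 0.00128
Total = 0.0106. Share from F = 0.00932/0.0106 = 0.880.

88.0%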